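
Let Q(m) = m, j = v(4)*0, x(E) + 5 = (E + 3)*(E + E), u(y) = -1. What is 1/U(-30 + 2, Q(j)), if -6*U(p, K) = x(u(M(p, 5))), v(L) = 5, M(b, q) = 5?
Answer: ⅔ ≈ 0.66667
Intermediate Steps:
x(E) = -5 + 2*E*(3 + E) (x(E) = -5 + (E + 3)*(E + E) = -5 + (3 + E)*(2*E) = -5 + 2*E*(3 + E))
j = 0 (j = 5*0 = 0)
U(p, K) = 3/2 (U(p, K) = -(-5 + 2*(-1)² + 6*(-1))/6 = -(-5 + 2*1 - 6)/6 = -(-5 + 2 - 6)/6 = -⅙*(-9) = 3/2)
1/U(-30 + 2, Q(j)) = 1/(3/2) = ⅔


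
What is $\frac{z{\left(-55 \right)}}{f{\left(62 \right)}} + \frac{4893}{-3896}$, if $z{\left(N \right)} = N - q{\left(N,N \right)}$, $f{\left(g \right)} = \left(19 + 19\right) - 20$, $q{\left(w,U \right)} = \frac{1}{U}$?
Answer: $- \frac{923643}{214280} \approx -4.3104$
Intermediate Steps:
$f{\left(g \right)} = 18$ ($f{\left(g \right)} = 38 - 20 = 18$)
$z{\left(N \right)} = N - \frac{1}{N}$
$\frac{z{\left(-55 \right)}}{f{\left(62 \right)}} + \frac{4893}{-3896} = \frac{-55 - \frac{1}{-55}}{18} + \frac{4893}{-3896} = \left(-55 - - \frac{1}{55}\right) \frac{1}{18} + 4893 \left(- \frac{1}{3896}\right) = \left(-55 + \frac{1}{55}\right) \frac{1}{18} - \frac{4893}{3896} = \left(- \frac{3024}{55}\right) \frac{1}{18} - \frac{4893}{3896} = - \frac{168}{55} - \frac{4893}{3896} = - \frac{923643}{214280}$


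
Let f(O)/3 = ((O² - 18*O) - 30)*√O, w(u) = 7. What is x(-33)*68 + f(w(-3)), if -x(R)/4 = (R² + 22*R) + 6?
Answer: -100368 - 321*√7 ≈ -1.0122e+5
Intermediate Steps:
x(R) = -24 - 88*R - 4*R² (x(R) = -4*((R² + 22*R) + 6) = -4*(6 + R² + 22*R) = -24 - 88*R - 4*R²)
f(O) = 3*√O*(-30 + O² - 18*O) (f(O) = 3*(((O² - 18*O) - 30)*√O) = 3*((-30 + O² - 18*O)*√O) = 3*(√O*(-30 + O² - 18*O)) = 3*√O*(-30 + O² - 18*O))
x(-33)*68 + f(w(-3)) = (-24 - 88*(-33) - 4*(-33)²)*68 + 3*√7*(-30 + 7² - 18*7) = (-24 + 2904 - 4*1089)*68 + 3*√7*(-30 + 49 - 126) = (-24 + 2904 - 4356)*68 + 3*√7*(-107) = -1476*68 - 321*√7 = -100368 - 321*√7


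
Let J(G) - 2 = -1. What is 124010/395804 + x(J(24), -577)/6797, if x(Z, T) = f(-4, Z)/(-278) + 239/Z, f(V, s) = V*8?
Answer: 65158938689/186974445266 ≈ 0.34849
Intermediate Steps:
J(G) = 1 (J(G) = 2 - 1 = 1)
f(V, s) = 8*V
x(Z, T) = 16/139 + 239/Z (x(Z, T) = (8*(-4))/(-278) + 239/Z = -32*(-1/278) + 239/Z = 16/139 + 239/Z)
124010/395804 + x(J(24), -577)/6797 = 124010/395804 + (16/139 + 239/1)/6797 = 124010*(1/395804) + (16/139 + 239*1)*(1/6797) = 62005/197902 + (16/139 + 239)*(1/6797) = 62005/197902 + (33237/139)*(1/6797) = 62005/197902 + 33237/944783 = 65158938689/186974445266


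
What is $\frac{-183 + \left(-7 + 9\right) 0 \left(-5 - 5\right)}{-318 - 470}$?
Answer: $\frac{183}{788} \approx 0.23223$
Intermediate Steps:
$\frac{-183 + \left(-7 + 9\right) 0 \left(-5 - 5\right)}{-318 - 470} = \frac{-183 + 2 \cdot 0 \left(-10\right)}{-788} = \left(-183 + 2 \cdot 0\right) \left(- \frac{1}{788}\right) = \left(-183 + 0\right) \left(- \frac{1}{788}\right) = \left(-183\right) \left(- \frac{1}{788}\right) = \frac{183}{788}$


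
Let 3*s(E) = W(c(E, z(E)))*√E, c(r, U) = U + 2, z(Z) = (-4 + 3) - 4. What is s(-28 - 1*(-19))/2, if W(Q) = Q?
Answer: -3*I/2 ≈ -1.5*I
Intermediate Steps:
z(Z) = -5 (z(Z) = -1 - 4 = -5)
c(r, U) = 2 + U
s(E) = -√E (s(E) = ((2 - 5)*√E)/3 = (-3*√E)/3 = -√E)
s(-28 - 1*(-19))/2 = (-√(-28 - 1*(-19)))/2 = (-√(-28 + 19))/2 = (-√(-9))/2 = (-3*I)/2 = -3*I/2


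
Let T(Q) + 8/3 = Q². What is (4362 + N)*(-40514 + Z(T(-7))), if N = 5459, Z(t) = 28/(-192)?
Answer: -19098692459/48 ≈ -3.9789e+8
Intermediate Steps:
T(Q) = -8/3 + Q²
Z(t) = -7/48 (Z(t) = 28*(-1/192) = -7/48)
(4362 + N)*(-40514 + Z(T(-7))) = (4362 + 5459)*(-40514 - 7/48) = 9821*(-1944679/48) = -19098692459/48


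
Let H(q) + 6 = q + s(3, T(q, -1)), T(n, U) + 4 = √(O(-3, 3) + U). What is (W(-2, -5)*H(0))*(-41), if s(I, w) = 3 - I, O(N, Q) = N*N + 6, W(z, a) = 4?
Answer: 984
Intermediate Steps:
O(N, Q) = 6 + N² (O(N, Q) = N² + 6 = 6 + N²)
T(n, U) = -4 + √(15 + U) (T(n, U) = -4 + √((6 + (-3)²) + U) = -4 + √((6 + 9) + U) = -4 + √(15 + U))
H(q) = -6 + q (H(q) = -6 + (q + (3 - 1*3)) = -6 + (q + (3 - 3)) = -6 + (q + 0) = -6 + q)
(W(-2, -5)*H(0))*(-41) = (4*(-6 + 0))*(-41) = (4*(-6))*(-41) = -24*(-41) = 984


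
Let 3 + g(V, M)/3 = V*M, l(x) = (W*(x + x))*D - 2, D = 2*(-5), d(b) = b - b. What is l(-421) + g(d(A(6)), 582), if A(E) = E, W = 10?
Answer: 84189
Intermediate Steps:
d(b) = 0
D = -10
l(x) = -2 - 200*x (l(x) = (10*(x + x))*(-10) - 2 = (10*(2*x))*(-10) - 2 = (20*x)*(-10) - 2 = -200*x - 2 = -2 - 200*x)
g(V, M) = -9 + 3*M*V (g(V, M) = -9 + 3*(V*M) = -9 + 3*(M*V) = -9 + 3*M*V)
l(-421) + g(d(A(6)), 582) = (-2 - 200*(-421)) + (-9 + 3*582*0) = (-2 + 84200) + (-9 + 0) = 84198 - 9 = 84189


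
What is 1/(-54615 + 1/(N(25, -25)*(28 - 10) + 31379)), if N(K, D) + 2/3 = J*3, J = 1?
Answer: -31421/1716057914 ≈ -1.8310e-5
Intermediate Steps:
N(K, D) = 7/3 (N(K, D) = -2/3 + 1*3 = -2/3 + 3 = 7/3)
1/(-54615 + 1/(N(25, -25)*(28 - 10) + 31379)) = 1/(-54615 + 1/(7*(28 - 10)/3 + 31379)) = 1/(-54615 + 1/((7/3)*18 + 31379)) = 1/(-54615 + 1/(42 + 31379)) = 1/(-54615 + 1/31421) = 1/(-1716057914/31421) = -31421/1716057914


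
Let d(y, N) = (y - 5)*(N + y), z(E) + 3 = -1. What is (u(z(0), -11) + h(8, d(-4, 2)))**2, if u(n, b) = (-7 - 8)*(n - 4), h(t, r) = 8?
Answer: 16384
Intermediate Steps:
z(E) = -4 (z(E) = -3 - 1 = -4)
d(y, N) = (-5 + y)*(N + y)
u(n, b) = 60 - 15*n (u(n, b) = -15*(-4 + n) = 60 - 15*n)
(u(z(0), -11) + h(8, d(-4, 2)))**2 = ((60 - 15*(-4)) + 8)**2 = ((60 + 60) + 8)**2 = (120 + 8)**2 = 128**2 = 16384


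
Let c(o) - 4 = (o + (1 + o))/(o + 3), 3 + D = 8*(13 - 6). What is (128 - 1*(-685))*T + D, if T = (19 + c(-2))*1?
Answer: 16313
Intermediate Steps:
D = 53 (D = -3 + 8*(13 - 6) = -3 + 8*7 = -3 + 56 = 53)
c(o) = 4 + (1 + 2*o)/(3 + o) (c(o) = 4 + (o + (1 + o))/(o + 3) = 4 + (1 + 2*o)/(3 + o))
T = 20 (T = (19 + (13 + 6*(-2))/(3 - 2))*1 = (19 + (13 - 12)/1)*1 = (19 + 1*1)*1 = (19 + 1)*1 = 20*1 = 20)
(128 - 1*(-685))*T + D = (128 - 1*(-685))*20 + 53 = (128 + 685)*20 + 53 = 813*20 + 53 = 16260 + 53 = 16313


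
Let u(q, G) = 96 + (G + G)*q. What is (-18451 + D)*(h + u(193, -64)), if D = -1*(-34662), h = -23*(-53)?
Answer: -379159079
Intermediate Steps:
h = 1219
D = 34662
u(q, G) = 96 + 2*G*q (u(q, G) = 96 + (2*G)*q = 96 + 2*G*q)
(-18451 + D)*(h + u(193, -64)) = (-18451 + 34662)*(1219 + (96 + 2*(-64)*193)) = 16211*(1219 + (96 - 24704)) = 16211*(1219 - 24608) = 16211*(-23389) = -379159079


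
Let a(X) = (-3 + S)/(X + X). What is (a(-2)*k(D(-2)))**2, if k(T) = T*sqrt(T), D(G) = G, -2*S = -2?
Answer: -2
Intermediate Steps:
S = 1 (S = -1/2*(-2) = 1)
a(X) = -1/X (a(X) = (-3 + 1)/(X + X) = -2*1/(2*X) = -1/X)
k(T) = T**(3/2)
(a(-2)*k(D(-2)))**2 = ((-1/(-2))*(-2)**(3/2))**2 = ((-1*(-1/2))*(-2*I*sqrt(2)))**2 = ((-2*I*sqrt(2))/2)**2 = (-I*sqrt(2))**2 = -2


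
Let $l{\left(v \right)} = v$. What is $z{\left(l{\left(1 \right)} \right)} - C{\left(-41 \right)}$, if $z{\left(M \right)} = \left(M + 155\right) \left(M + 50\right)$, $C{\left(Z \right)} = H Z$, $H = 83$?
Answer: $11359$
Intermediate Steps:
$C{\left(Z \right)} = 83 Z$
$z{\left(M \right)} = \left(50 + M\right) \left(155 + M\right)$ ($z{\left(M \right)} = \left(155 + M\right) \left(50 + M\right) = \left(50 + M\right) \left(155 + M\right)$)
$z{\left(l{\left(1 \right)} \right)} - C{\left(-41 \right)} = \left(7750 + 1^{2} + 205 \cdot 1\right) - 83 \left(-41\right) = \left(7750 + 1 + 205\right) - -3403 = 7956 + 3403 = 11359$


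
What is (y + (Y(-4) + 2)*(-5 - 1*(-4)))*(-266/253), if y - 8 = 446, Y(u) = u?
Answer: -121296/253 ≈ -479.43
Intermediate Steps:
y = 454 (y = 8 + 446 = 454)
(y + (Y(-4) + 2)*(-5 - 1*(-4)))*(-266/253) = (454 + (-4 + 2)*(-5 - 1*(-4)))*(-266/253) = (454 - 2*(-5 + 4))*(-266*1/253) = (454 - 2*(-1))*(-266/253) = (454 + 2)*(-266/253) = 456*(-266/253) = -121296/253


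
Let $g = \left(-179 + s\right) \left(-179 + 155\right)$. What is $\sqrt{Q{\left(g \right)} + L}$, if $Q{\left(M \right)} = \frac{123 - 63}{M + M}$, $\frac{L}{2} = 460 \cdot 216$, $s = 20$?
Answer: $\frac{5 \sqrt{803814483}}{318} \approx 445.78$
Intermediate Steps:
$L = 198720$ ($L = 2 \cdot 460 \cdot 216 = 2 \cdot 99360 = 198720$)
$g = 3816$ ($g = \left(-179 + 20\right) \left(-179 + 155\right) = \left(-159\right) \left(-24\right) = 3816$)
$Q{\left(M \right)} = \frac{30}{M}$ ($Q{\left(M \right)} = \frac{60}{2 M} = 60 \frac{1}{2 M} = \frac{30}{M}$)
$\sqrt{Q{\left(g \right)} + L} = \sqrt{\frac{30}{3816} + 198720} = \sqrt{30 \cdot \frac{1}{3816} + 198720} = \sqrt{\frac{5}{636} + 198720} = \sqrt{\frac{126385925}{636}} = \frac{5 \sqrt{803814483}}{318}$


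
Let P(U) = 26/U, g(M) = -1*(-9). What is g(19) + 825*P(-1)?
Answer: -21441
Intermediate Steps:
g(M) = 9
g(19) + 825*P(-1) = 9 + 825*(26/(-1)) = 9 + 825*(26*(-1)) = 9 + 825*(-26) = 9 - 21450 = -21441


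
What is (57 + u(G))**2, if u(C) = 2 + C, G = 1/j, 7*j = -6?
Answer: 120409/36 ≈ 3344.7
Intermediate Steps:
j = -6/7 (j = (1/7)*(-6) = -6/7 ≈ -0.85714)
G = -7/6 (G = 1/(-6/7) = -7/6 ≈ -1.1667)
(57 + u(G))**2 = (57 + (2 - 7/6))**2 = (57 + 5/6)**2 = (347/6)**2 = 120409/36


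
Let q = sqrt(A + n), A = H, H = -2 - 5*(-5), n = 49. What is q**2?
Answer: 72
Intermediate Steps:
H = 23 (H = -2 + 25 = 23)
A = 23
q = 6*sqrt(2) (q = sqrt(23 + 49) = sqrt(72) = 6*sqrt(2) ≈ 8.4853)
q**2 = (6*sqrt(2))**2 = 72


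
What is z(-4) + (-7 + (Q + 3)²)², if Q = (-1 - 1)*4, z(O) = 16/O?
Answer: 320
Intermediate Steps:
Q = -8 (Q = -2*4 = -8)
z(-4) + (-7 + (Q + 3)²)² = 16/(-4) + (-7 + (-8 + 3)²)² = 16*(-¼) + (-7 + (-5)²)² = -4 + (-7 + 25)² = -4 + 18² = -4 + 324 = 320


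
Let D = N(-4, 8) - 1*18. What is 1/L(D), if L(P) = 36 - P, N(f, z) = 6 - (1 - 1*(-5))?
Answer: 1/54 ≈ 0.018519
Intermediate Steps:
N(f, z) = 0 (N(f, z) = 6 - (1 + 5) = 6 - 1*6 = 6 - 6 = 0)
D = -18 (D = 0 - 1*18 = 0 - 18 = -18)
1/L(D) = 1/(36 - 1*(-18)) = 1/(36 + 18) = 1/54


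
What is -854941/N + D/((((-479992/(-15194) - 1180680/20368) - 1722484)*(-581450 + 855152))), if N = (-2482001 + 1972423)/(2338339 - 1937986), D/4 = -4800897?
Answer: 520197577136584378104814644945/774461375158621708148162 ≈ 6.7169e+5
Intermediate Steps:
D = -19203588 (D = 4*(-4800897) = -19203588)
N = -509578/400353 ≈ -1.2728
-854941/N + D/((((-479992/(-15194) - 1180680/20368) - 1722484)*(-581450 + 855152))) = -854941/(-509578/400353) - 19203588*1/((-581450 + 855152)*((-479992/(-15194) - 1180680/20368) - 1722484)) = -854941*(-400353/509578) - 19203588*1/(273702*((-479992*(-1/15194) - 1180680*1/20368) - 1722484)) = 342278194173/509578 - 19203588*1/(273702*((239996/7597 - 147585/2546) - 1722484)) = 342278194173/509578 - 19203588*1/(273702*(-510173429/19341962 - 1722484)) = 342278194173/509578 - 19203588/((-33316730247037/19341962*273702)) = 342278194173/509578 - 19203588/(-4559427851037260487/9670981) = 342278194173/509578 - 19203588*(-9670981/4559427851037260487) = 342278194173/509578 + 61905844893276/1519809283679086829 = 520197577136584378104814644945/774461375158621708148162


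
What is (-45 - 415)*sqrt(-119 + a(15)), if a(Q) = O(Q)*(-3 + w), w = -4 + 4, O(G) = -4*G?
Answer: -460*sqrt(61) ≈ -3592.7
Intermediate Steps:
w = 0
a(Q) = 12*Q (a(Q) = (-4*Q)*(-3 + 0) = -4*Q*(-3) = 12*Q)
(-45 - 415)*sqrt(-119 + a(15)) = (-45 - 415)*sqrt(-119 + 12*15) = -460*sqrt(-119 + 180) = -460*sqrt(61)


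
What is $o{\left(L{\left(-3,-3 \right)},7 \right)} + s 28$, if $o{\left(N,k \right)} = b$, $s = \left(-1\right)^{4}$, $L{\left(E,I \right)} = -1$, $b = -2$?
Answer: $26$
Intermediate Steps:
$s = 1$
$o{\left(N,k \right)} = -2$
$o{\left(L{\left(-3,-3 \right)},7 \right)} + s 28 = -2 + 1 \cdot 28 = -2 + 28 = 26$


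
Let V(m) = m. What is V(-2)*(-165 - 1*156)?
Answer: 642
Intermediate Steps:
V(-2)*(-165 - 1*156) = -2*(-165 - 1*156) = -2*(-165 - 156) = -2*(-321) = 642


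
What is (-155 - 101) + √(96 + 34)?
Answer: -256 + √130 ≈ -244.60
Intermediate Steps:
(-155 - 101) + √(96 + 34) = -256 + √130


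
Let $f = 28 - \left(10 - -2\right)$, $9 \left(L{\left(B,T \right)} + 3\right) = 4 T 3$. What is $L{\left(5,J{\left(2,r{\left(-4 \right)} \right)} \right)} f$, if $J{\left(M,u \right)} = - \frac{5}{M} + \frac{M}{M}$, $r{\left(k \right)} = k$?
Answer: $-80$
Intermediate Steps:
$J{\left(M,u \right)} = 1 - \frac{5}{M}$ ($J{\left(M,u \right)} = - \frac{5}{M} + 1 = 1 - \frac{5}{M}$)
$L{\left(B,T \right)} = -3 + \frac{4 T}{3}$ ($L{\left(B,T \right)} = -3 + \frac{4 T 3}{9} = -3 + \frac{12 T}{9} = -3 + \frac{4 T}{3}$)
$f = 16$ ($f = 28 - \left(10 + 2\right) = 28 - 12 = 16$)
$L{\left(5,J{\left(2,r{\left(-4 \right)} \right)} \right)} f = \left(-3 + \frac{4 \frac{-5 + 2}{2}}{3}\right) 16 = \left(-3 + \frac{4 \cdot \frac{1}{2} \left(-3\right)}{3}\right) 16 = \left(-3 + \frac{4}{3} \left(- \frac{3}{2}\right)\right) 16 = \left(-3 - 2\right) 16 = \left(-5\right) 16 = -80$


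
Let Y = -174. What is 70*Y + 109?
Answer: -12071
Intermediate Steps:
70*Y + 109 = 70*(-174) + 109 = -12180 + 109 = -12071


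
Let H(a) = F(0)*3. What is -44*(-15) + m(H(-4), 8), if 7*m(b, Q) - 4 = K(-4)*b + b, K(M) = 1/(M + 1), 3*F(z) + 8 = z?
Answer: 13856/21 ≈ 659.81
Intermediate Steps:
F(z) = -8/3 + z/3
K(M) = 1/(1 + M)
H(a) = -8 (H(a) = (-8/3 + (⅓)*0)*3 = (-8/3 + 0)*3 = -8/3*3 = -8)
m(b, Q) = 4/7 + 2*b/21 (m(b, Q) = 4/7 + (b/(1 - 4) + b)/7 = 4/7 + (b/(-3) + b)/7 = 4/7 + (-b/3 + b)/7 = 4/7 + (2*b/3)/7 = 4/7 + 2*b/21)
-44*(-15) + m(H(-4), 8) = -44*(-15) + (4/7 + (2/21)*(-8)) = 660 + (4/7 - 16/21) = 660 - 4/21 = 13856/21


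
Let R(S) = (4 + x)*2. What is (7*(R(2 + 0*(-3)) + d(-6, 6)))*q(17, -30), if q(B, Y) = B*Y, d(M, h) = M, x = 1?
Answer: -14280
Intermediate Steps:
R(S) = 10 (R(S) = (4 + 1)*2 = 5*2 = 10)
(7*(R(2 + 0*(-3)) + d(-6, 6)))*q(17, -30) = (7*(10 - 6))*(17*(-30)) = (7*4)*(-510) = 28*(-510) = -14280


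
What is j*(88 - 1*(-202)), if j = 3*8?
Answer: 6960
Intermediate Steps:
j = 24
j*(88 - 1*(-202)) = 24*(88 - 1*(-202)) = 24*(88 + 202) = 24*290 = 6960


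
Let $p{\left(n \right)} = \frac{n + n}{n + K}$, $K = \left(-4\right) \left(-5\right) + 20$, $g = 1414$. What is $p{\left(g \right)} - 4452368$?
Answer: $- \frac{3236870122}{727} \approx -4.4524 \cdot 10^{6}$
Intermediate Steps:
$K = 40$ ($K = 20 + 20 = 40$)
$p{\left(n \right)} = \frac{2 n}{40 + n}$ ($p{\left(n \right)} = \frac{n + n}{n + 40} = \frac{2 n}{40 + n}$)
$p{\left(g \right)} - 4452368 = 2 \cdot 1414 \frac{1}{40 + 1414} - 4452368 = 2 \cdot 1414 \cdot \frac{1}{1454} - 4452368 = \frac{1414}{727} - 4452368 = - \frac{3236870122}{727}$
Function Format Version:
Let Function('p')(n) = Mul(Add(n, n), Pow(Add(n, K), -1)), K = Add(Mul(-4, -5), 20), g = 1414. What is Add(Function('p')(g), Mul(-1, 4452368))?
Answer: Rational(-3236870122, 727) ≈ -4.4524e+6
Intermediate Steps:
K = 40 (K = Add(20, 20) = 40)
Function('p')(n) = Mul(2, n, Pow(Add(40, n), -1)) (Function('p')(n) = Mul(Add(n, n), Pow(Add(n, 40), -1)) = Mul(Mul(2, n), Pow(Add(40, n), -1)) = Mul(2, n, Pow(Add(40, n), -1)))
Add(Function('p')(g), Mul(-1, 4452368)) = Add(Mul(2, 1414, Pow(Add(40, 1414), -1)), Mul(-1, 4452368)) = Add(Mul(2, 1414, Pow(1454, -1)), -4452368) = Add(Mul(2, 1414, Rational(1, 1454)), -4452368) = Add(Rational(1414, 727), -4452368) = Rational(-3236870122, 727)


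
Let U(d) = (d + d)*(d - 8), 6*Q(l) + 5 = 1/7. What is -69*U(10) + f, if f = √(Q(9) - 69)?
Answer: -2760 + I*√30786/21 ≈ -2760.0 + 8.3552*I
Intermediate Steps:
Q(l) = -17/21 (Q(l) = -⅚ + (⅙)/7 = -⅚ + (⅙)*(⅐) = -⅚ + 1/42 = -17/21)
f = I*√30786/21 (f = √(-17/21 - 69) = √(-1466/21) = I*√30786/21 ≈ 8.3552*I)
U(d) = 2*d*(-8 + d) (U(d) = (2*d)*(-8 + d) = 2*d*(-8 + d))
-69*U(10) + f = -138*10*(-8 + 10) + I*√30786/21 = -138*10*2 + I*√30786/21 = -69*40 + I*√30786/21 = -2760 + I*√30786/21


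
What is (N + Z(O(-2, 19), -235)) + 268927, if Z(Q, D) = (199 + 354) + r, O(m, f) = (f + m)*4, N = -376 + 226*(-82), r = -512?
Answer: 250060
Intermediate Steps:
N = -18908 (N = -376 - 18532 = -18908)
O(m, f) = 4*f + 4*m
Z(Q, D) = 41 (Z(Q, D) = (199 + 354) - 512 = 553 - 512 = 41)
(N + Z(O(-2, 19), -235)) + 268927 = (-18908 + 41) + 268927 = -18867 + 268927 = 250060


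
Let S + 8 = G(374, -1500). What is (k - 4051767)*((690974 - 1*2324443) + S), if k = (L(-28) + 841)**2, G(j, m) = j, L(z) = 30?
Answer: 5378013949978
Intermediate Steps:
S = 366 (S = -8 + 374 = 366)
k = 758641 (k = (30 + 841)**2 = 871**2 = 758641)
(k - 4051767)*((690974 - 1*2324443) + S) = (758641 - 4051767)*((690974 - 1*2324443) + 366) = -3293126*((690974 - 2324443) + 366) = -3293126*(-1633469 + 366) = -3293126*(-1633103) = 5378013949978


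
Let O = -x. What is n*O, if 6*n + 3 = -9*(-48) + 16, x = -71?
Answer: 31595/6 ≈ 5265.8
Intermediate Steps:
O = 71 (O = -1*(-71) = 71)
n = 445/6 (n = -½ + (-9*(-48) + 16)/6 = -½ + (432 + 16)/6 = -½ + (⅙)*448 = -½ + 224/3 = 445/6 ≈ 74.167)
n*O = (445/6)*71 = 31595/6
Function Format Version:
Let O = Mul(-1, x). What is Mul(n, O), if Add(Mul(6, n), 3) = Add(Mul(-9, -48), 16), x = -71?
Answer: Rational(31595, 6) ≈ 5265.8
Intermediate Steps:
O = 71 (O = Mul(-1, -71) = 71)
n = Rational(445, 6) (n = Add(Rational(-1, 2), Mul(Rational(1, 6), Add(Mul(-9, -48), 16))) = Add(Rational(-1, 2), Mul(Rational(1, 6), Add(432, 16))) = Add(Rational(-1, 2), Mul(Rational(1, 6), 448)) = Add(Rational(-1, 2), Rational(224, 3)) = Rational(445, 6) ≈ 74.167)
Mul(n, O) = Mul(Rational(445, 6), 71) = Rational(31595, 6)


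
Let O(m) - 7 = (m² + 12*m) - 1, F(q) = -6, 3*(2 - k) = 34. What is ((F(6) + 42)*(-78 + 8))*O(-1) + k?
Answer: 37772/3 ≈ 12591.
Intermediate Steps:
k = -28/3 (k = 2 - ⅓*34 = 2 - 34/3 = -28/3 ≈ -9.3333)
O(m) = 6 + m² + 12*m (O(m) = 7 + ((m² + 12*m) - 1) = 7 + (-1 + m² + 12*m) = 6 + m² + 12*m)
((F(6) + 42)*(-78 + 8))*O(-1) + k = ((-6 + 42)*(-78 + 8))*(6 + (-1)² + 12*(-1)) - 28/3 = (36*(-70))*(6 + 1 - 12) - 28/3 = -2520*(-5) - 28/3 = 12600 - 28/3 = 37772/3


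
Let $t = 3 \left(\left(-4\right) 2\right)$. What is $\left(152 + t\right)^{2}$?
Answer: $16384$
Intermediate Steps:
$t = -24$ ($t = 3 \left(-8\right) = -24$)
$\left(152 + t\right)^{2} = \left(152 - 24\right)^{2} = 128^{2} = 16384$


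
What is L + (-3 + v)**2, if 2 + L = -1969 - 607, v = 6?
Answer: -2569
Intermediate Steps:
L = -2578 (L = -2 + (-1969 - 607) = -2 - 2576 = -2578)
L + (-3 + v)**2 = -2578 + (-3 + 6)**2 = -2578 + 3**2 = -2578 + 9 = -2569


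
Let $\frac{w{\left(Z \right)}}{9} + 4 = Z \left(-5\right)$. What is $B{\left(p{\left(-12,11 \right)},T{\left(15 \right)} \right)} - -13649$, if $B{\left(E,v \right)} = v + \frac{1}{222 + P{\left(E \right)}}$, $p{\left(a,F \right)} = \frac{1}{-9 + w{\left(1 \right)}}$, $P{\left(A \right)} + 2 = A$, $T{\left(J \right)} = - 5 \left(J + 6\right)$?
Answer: $\frac{268157746}{19799} \approx 13544.0$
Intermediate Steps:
$T{\left(J \right)} = -30 - 5 J$ ($T{\left(J \right)} = - 5 \left(6 + J\right) = -30 - 5 J$)
$w{\left(Z \right)} = -36 - 45 Z$ ($w{\left(Z \right)} = -36 + 9 Z \left(-5\right) = -36 + 9 \left(- 5 Z\right) = -36 - 45 Z$)
$P{\left(A \right)} = -2 + A$
$p{\left(a,F \right)} = - \frac{1}{90}$ ($p{\left(a,F \right)} = \frac{1}{-9 - 81} = \frac{1}{-90} = - \frac{1}{90}$)
$B{\left(E,v \right)} = v + \frac{1}{220 + E}$ ($B{\left(E,v \right)} = v + \frac{1}{222 + \left(-2 + E\right)} = v + \frac{1}{220 + E}$)
$B{\left(p{\left(-12,11 \right)},T{\left(15 \right)} \right)} - -13649 = \frac{1 + 220 \left(-30 - 75\right) - \frac{-30 - 75}{90}}{220 - \frac{1}{90}} - -13649 = \frac{1 + 220 \left(-30 - 75\right) - \frac{-30 - 75}{90}}{\frac{19799}{90}} + 13649 = \frac{90 \left(1 + 220 \left(-105\right) - - \frac{7}{6}\right)}{19799} + 13649 = \frac{90 \left(1 - 23100 + \frac{7}{6}\right)}{19799} + 13649 = \frac{90}{19799} \left(- \frac{138587}{6}\right) + 13649 = - \frac{2078805}{19799} + 13649 = \frac{268157746}{19799}$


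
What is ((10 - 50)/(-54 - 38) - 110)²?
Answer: 6350400/529 ≈ 12005.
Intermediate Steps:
((10 - 50)/(-54 - 38) - 110)² = (-40/(-92) - 110)² = (-40*(-1/92) - 110)² = (10/23 - 110)² = (-2520/23)² = 6350400/529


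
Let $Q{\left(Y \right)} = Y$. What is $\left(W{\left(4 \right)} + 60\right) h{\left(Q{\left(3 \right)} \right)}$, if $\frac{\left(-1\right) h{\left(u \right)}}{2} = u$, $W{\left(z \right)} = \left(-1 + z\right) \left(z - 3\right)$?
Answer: $-378$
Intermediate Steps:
$W{\left(z \right)} = \left(-1 + z\right) \left(-3 + z\right)$
$h{\left(u \right)} = - 2 u$
$\left(W{\left(4 \right)} + 60\right) h{\left(Q{\left(3 \right)} \right)} = \left(\left(3 + 4^{2} - 16\right) + 60\right) \left(\left(-2\right) 3\right) = \left(\left(3 + 16 - 16\right) + 60\right) \left(-6\right) = \left(3 + 60\right) \left(-6\right) = 63 \left(-6\right) = -378$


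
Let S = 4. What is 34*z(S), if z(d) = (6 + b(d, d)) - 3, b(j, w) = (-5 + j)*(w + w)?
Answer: -170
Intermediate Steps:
b(j, w) = 2*w*(-5 + j) (b(j, w) = (-5 + j)*(2*w) = 2*w*(-5 + j))
z(d) = 3 + 2*d*(-5 + d) (z(d) = (6 + 2*d*(-5 + d)) - 3 = 3 + 2*d*(-5 + d))
34*z(S) = 34*(3 + 2*4*(-5 + 4)) = 34*(3 + 2*4*(-1)) = 34*(3 - 8) = 34*(-5) = -170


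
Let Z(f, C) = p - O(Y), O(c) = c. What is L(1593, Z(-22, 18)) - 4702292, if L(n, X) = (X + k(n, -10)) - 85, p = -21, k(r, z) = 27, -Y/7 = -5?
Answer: -4702406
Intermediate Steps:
Y = 35 (Y = -7*(-5) = 35)
Z(f, C) = -56 (Z(f, C) = -21 - 1*35 = -21 - 35 = -56)
L(n, X) = -58 + X (L(n, X) = (X + 27) - 85 = (27 + X) - 85 = -58 + X)
L(1593, Z(-22, 18)) - 4702292 = (-58 - 56) - 4702292 = -114 - 4702292 = -4702406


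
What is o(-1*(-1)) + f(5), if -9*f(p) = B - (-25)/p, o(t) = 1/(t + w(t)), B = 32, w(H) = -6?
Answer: -194/45 ≈ -4.3111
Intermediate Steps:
o(t) = 1/(-6 + t) (o(t) = 1/(t - 6) = 1/(-6 + t))
f(p) = -32/9 - 25/(9*p) (f(p) = -(32 - (-25)/p)/9 = -(32 + 25/p)/9 = -32/9 - 25/(9*p))
o(-1*(-1)) + f(5) = 1/(-6 - 1*(-1)) + (⅑)*(-25 - 32*5)/5 = 1/(-6 + 1) + (⅑)*(⅕)*(-25 - 160) = 1/(-5) + (⅑)*(⅕)*(-185) = -⅕ - 37/9 = -194/45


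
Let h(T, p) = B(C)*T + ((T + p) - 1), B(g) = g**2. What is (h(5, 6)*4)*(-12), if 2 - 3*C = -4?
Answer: -1440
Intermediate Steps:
C = 2 (C = 2/3 - 1/3*(-4) = 2/3 + 4/3 = 2)
h(T, p) = -1 + p + 5*T (h(T, p) = 2**2*T + ((T + p) - 1) = 4*T + (-1 + T + p) = -1 + p + 5*T)
(h(5, 6)*4)*(-12) = ((-1 + 6 + 5*5)*4)*(-12) = ((-1 + 6 + 25)*4)*(-12) = (30*4)*(-12) = 120*(-12) = -1440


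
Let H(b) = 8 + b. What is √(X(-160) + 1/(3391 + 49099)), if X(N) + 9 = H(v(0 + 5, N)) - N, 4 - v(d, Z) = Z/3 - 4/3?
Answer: √5397437468310/157470 ≈ 14.754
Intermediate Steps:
v(d, Z) = 16/3 - Z/3 (v(d, Z) = 4 - (Z/3 - 4/3) = 4 - (-4/3 + Z/3) = 4 + (4/3 - Z/3) = 16/3 - Z/3)
X(N) = 13/3 - 4*N/3 (X(N) = -9 + ((8 + (16/3 - N/3)) - N) = -9 + ((40/3 - N/3) - N) = -9 + (40/3 - 4*N/3) = 13/3 - 4*N/3)
√(X(-160) + 1/(3391 + 49099)) = √((13/3 - 4/3*(-160)) + 1/(3391 + 49099)) = √((13/3 + 640/3) + 1/52490) = √(653/3 + 1/52490) = √(34275973/157470) = √5397437468310/157470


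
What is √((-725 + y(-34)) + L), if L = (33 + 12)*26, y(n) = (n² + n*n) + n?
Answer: √2723 ≈ 52.182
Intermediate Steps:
y(n) = n + 2*n² (y(n) = (n² + n²) + n = 2*n² + n = n + 2*n²)
L = 1170 (L = 45*26 = 1170)
√((-725 + y(-34)) + L) = √((-725 - 34*(1 + 2*(-34))) + 1170) = √((-725 - 34*(1 - 68)) + 1170) = √((-725 - 34*(-67)) + 1170) = √((-725 + 2278) + 1170) = √(1553 + 1170) = √2723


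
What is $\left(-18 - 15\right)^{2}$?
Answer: $1089$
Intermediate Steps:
$\left(-18 - 15\right)^{2} = \left(-33\right)^{2} = 1089$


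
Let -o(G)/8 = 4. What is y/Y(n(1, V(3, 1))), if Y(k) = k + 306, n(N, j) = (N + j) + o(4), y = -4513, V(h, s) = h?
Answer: -4513/278 ≈ -16.234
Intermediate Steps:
o(G) = -32 (o(G) = -8*4 = -32)
n(N, j) = -32 + N + j (n(N, j) = (N + j) - 32 = -32 + N + j)
Y(k) = 306 + k
y/Y(n(1, V(3, 1))) = -4513/(306 + (-32 + 1 + 3)) = -4513/(306 - 28) = -4513/278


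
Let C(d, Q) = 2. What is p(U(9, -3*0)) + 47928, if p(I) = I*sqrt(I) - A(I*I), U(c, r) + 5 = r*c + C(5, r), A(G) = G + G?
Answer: 47910 - 3*I*sqrt(3) ≈ 47910.0 - 5.1962*I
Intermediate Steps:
A(G) = 2*G
U(c, r) = -3 + c*r (U(c, r) = -5 + (r*c + 2) = -5 + (c*r + 2) = -5 + (2 + c*r) = -3 + c*r)
p(I) = I**(3/2) - 2*I**2 (p(I) = I*sqrt(I) - 2*I*I = I**(3/2) - 2*I**2)
p(U(9, -3*0)) + 47928 = ((-3 + 9*(-3*0))**(3/2) - 2*(-3 + 9*(-3*0))**2) + 47928 = ((-3 + 9*0)**(3/2) - 2*(-3 + 9*0)**2) + 47928 = ((-3 + 0)**(3/2) - 2*(-3 + 0)**2) + 47928 = ((-3)**(3/2) - 2*(-3)**2) + 47928 = (-3*I*sqrt(3) - 2*9) + 47928 = (-3*I*sqrt(3) - 18) + 47928 = (-18 - 3*I*sqrt(3)) + 47928 = 47910 - 3*I*sqrt(3)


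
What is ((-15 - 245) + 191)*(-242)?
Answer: 16698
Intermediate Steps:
((-15 - 245) + 191)*(-242) = (-260 + 191)*(-242) = -69*(-242) = 16698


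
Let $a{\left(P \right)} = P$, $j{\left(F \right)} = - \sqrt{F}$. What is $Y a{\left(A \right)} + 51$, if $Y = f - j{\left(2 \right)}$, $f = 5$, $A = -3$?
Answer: $36 - 3 \sqrt{2} \approx 31.757$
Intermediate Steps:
$Y = 5 + \sqrt{2}$ ($Y = 5 - - \sqrt{2} = 5 + \sqrt{2} \approx 6.4142$)
$Y a{\left(A \right)} + 51 = \left(5 + \sqrt{2}\right) \left(-3\right) + 51 = \left(-15 - 3 \sqrt{2}\right) + 51 = 36 - 3 \sqrt{2}$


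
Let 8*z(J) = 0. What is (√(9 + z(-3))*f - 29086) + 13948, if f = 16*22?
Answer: -14082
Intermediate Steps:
f = 352
z(J) = 0 (z(J) = (⅛)*0 = 0)
(√(9 + z(-3))*f - 29086) + 13948 = (√(9 + 0)*352 - 29086) + 13948 = (√9*352 - 29086) + 13948 = (3*352 - 29086) + 13948 = (1056 - 29086) + 13948 = -28030 + 13948 = -14082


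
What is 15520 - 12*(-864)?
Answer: 25888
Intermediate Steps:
15520 - 12*(-864) = 15520 + 10368 = 25888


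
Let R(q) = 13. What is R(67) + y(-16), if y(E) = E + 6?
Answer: 3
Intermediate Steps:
y(E) = 6 + E
R(67) + y(-16) = 13 + (6 - 16) = 13 - 10 = 3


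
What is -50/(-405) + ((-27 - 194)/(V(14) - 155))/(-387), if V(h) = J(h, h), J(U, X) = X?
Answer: 19547/163701 ≈ 0.11941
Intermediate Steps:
V(h) = h
-50/(-405) + ((-27 - 194)/(V(14) - 155))/(-387) = -50/(-405) + ((-27 - 194)/(14 - 155))/(-387) = -50*(-1/405) - 221/(-141)*(-1/387) = 10/81 - 221*(-1/141)*(-1/387) = 10/81 + (221/141)*(-1/387) = 10/81 - 221/54567 = 19547/163701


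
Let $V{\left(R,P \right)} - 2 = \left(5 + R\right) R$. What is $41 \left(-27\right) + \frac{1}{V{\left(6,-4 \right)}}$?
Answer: $- \frac{75275}{68} \approx -1107.0$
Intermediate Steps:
$V{\left(R,P \right)} = 2 + R \left(5 + R\right)$ ($V{\left(R,P \right)} = 2 + \left(5 + R\right) R = 2 + R \left(5 + R\right)$)
$41 \left(-27\right) + \frac{1}{V{\left(6,-4 \right)}} = 41 \left(-27\right) + \frac{1}{2 + 6^{2} + 5 \cdot 6} = -1107 + \frac{1}{2 + 36 + 30} = -1107 + \frac{1}{68} = - \frac{75275}{68}$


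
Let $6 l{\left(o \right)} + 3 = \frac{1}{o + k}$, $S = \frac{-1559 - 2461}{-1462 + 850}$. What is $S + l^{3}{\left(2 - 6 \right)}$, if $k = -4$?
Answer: $\frac{12083815}{1880064} \approx 6.4273$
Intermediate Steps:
$S = \frac{335}{51}$ ($S = - \frac{4020}{-612} = \left(-4020\right) \left(- \frac{1}{612}\right) = \frac{335}{51} \approx 6.5686$)
$l{\left(o \right)} = - \frac{1}{2} + \frac{1}{6 \left(-4 + o\right)}$ ($l{\left(o \right)} = - \frac{1}{2} + \frac{1}{6 \left(o - 4\right)} = - \frac{1}{2} + \frac{1}{6 \left(-4 + o\right)}$)
$S + l^{3}{\left(2 - 6 \right)} = \frac{335}{51} + \left(\frac{13 - 3 \left(2 - 6\right)}{6 \left(-4 + \left(2 - 6\right)\right)}\right)^{3} = \frac{335}{51} + \left(\frac{13 - -12}{6 \left(-4 - 4\right)}\right)^{3} = \frac{335}{51} + \left(\frac{13 + 12}{6 \left(-8\right)}\right)^{3} = \frac{335}{51} + \left(\frac{1}{6} \left(- \frac{1}{8}\right) 25\right)^{3} = \frac{335}{51} + \left(- \frac{25}{48}\right)^{3} = \frac{335}{51} - \frac{15625}{110592} = \frac{12083815}{1880064}$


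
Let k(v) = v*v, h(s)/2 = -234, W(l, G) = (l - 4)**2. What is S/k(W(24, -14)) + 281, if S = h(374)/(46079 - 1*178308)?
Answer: 1486253960117/5289160000 ≈ 281.00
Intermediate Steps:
W(l, G) = (-4 + l)**2
h(s) = -468 (h(s) = 2*(-234) = -468)
k(v) = v**2
S = 468/132229 (S = -468/(46079 - 1*178308) = -468/(46079 - 178308) = -468/(-132229) = -468*(-1/132229) = 468/132229 ≈ 0.0035393)
S/k(W(24, -14)) + 281 = 468/(132229*(((-4 + 24)**2)**2)) + 281 = 468/(132229*((20**2)**2)) + 281 = 468/(132229*(400**2)) + 281 = (468/132229)/160000 + 281 = (468/132229)*(1/160000) + 281 = 117/5289160000 + 281 = 1486253960117/5289160000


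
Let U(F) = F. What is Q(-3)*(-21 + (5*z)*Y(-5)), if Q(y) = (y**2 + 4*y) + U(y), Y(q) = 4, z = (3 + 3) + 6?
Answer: -1314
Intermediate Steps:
z = 12 (z = 6 + 6 = 12)
Q(y) = y**2 + 5*y (Q(y) = (y**2 + 4*y) + y = y**2 + 5*y)
Q(-3)*(-21 + (5*z)*Y(-5)) = (-3*(5 - 3))*(-21 + (5*12)*4) = (-3*2)*(-21 + 60*4) = -6*(-21 + 240) = -6*219 = -1314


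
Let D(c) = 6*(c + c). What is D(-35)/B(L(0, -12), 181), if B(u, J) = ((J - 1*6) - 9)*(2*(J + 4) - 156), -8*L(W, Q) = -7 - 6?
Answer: -105/8881 ≈ -0.011823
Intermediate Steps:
D(c) = 12*c (D(c) = 6*(2*c) = 12*c)
L(W, Q) = 13/8 (L(W, Q) = -(-7 - 6)/8 = -⅛*(-13) = 13/8)
B(u, J) = (-148 + 2*J)*(-15 + J) (B(u, J) = ((J - 6) - 9)*(2*(4 + J) - 156) = ((-6 + J) - 9)*((8 + 2*J) - 156) = (-15 + J)*(-148 + 2*J) = (-148 + 2*J)*(-15 + J))
D(-35)/B(L(0, -12), 181) = (12*(-35))/(2220 - 178*181 + 2*181²) = -420/(2220 - 32218 + 2*32761) = -420/(2220 - 32218 + 65522) = -420/35524 = -420*1/35524 = -105/8881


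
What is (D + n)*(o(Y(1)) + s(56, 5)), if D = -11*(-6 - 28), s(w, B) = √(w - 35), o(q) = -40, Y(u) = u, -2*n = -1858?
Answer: -52120 + 1303*√21 ≈ -46149.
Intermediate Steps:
n = 929 (n = -½*(-1858) = 929)
s(w, B) = √(-35 + w)
D = 374 (D = -11*(-34) = 374)
(D + n)*(o(Y(1)) + s(56, 5)) = (374 + 929)*(-40 + √(-35 + 56)) = 1303*(-40 + √21) = -52120 + 1303*√21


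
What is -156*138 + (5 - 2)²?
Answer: -21519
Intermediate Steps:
-156*138 + (5 - 2)² = -21528 + 3² = -21528 + 9 = -21519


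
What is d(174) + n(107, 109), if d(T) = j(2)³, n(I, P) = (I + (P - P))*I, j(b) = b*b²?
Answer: 11961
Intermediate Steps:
j(b) = b³
n(I, P) = I² (n(I, P) = (I + 0)*I = I*I = I²)
d(T) = 512 (d(T) = (2³)³ = 8³ = 512)
d(174) + n(107, 109) = 512 + 107² = 512 + 11449 = 11961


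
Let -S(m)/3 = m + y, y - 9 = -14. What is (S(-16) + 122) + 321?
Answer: 506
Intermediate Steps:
y = -5 (y = 9 - 14 = -5)
S(m) = 15 - 3*m (S(m) = -3*(m - 5) = -3*(-5 + m) = 15 - 3*m)
(S(-16) + 122) + 321 = ((15 - 3*(-16)) + 122) + 321 = ((15 + 48) + 122) + 321 = (63 + 122) + 321 = 185 + 321 = 506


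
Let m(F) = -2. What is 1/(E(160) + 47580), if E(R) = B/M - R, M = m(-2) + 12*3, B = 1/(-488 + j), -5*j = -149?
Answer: 77894/3693733475 ≈ 2.1088e-5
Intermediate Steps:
j = 149/5 (j = -1/5*(-149) = 149/5 ≈ 29.800)
B = -5/2291 (B = 1/(-488 + 149/5) = 1/(-2291/5) = -5/2291 ≈ -0.0021825)
M = 34 (M = -2 + 12*3 = -2 + 36 = 34)
E(R) = -5/77894 - R (E(R) = -5/2291/34 - R = -5/2291*1/34 - R = -5/77894 - R)
1/(E(160) + 47580) = 1/((-5/77894 - 1*160) + 47580) = 1/((-5/77894 - 160) + 47580) = 1/(-12463045/77894 + 47580) = 1/(3693733475/77894) = 77894/3693733475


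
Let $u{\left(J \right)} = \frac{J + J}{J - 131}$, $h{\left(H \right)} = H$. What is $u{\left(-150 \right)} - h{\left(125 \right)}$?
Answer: $- \frac{34825}{281} \approx -123.93$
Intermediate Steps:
$u{\left(J \right)} = \frac{2 J}{-131 + J}$
$u{\left(-150 \right)} - h{\left(125 \right)} = 2 \left(-150\right) \frac{1}{-131 - 150} - 125 = 2 \left(-150\right) \frac{1}{-281} - 125 = 2 \left(-150\right) \left(- \frac{1}{281}\right) - 125 = \frac{300}{281} - 125 = - \frac{34825}{281}$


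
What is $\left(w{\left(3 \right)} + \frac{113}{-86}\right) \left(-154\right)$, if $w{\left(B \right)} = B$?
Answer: $- \frac{11165}{43} \approx -259.65$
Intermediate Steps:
$\left(w{\left(3 \right)} + \frac{113}{-86}\right) \left(-154\right) = \left(3 + \frac{113}{-86}\right) \left(-154\right) = \left(3 + 113 \left(- \frac{1}{86}\right)\right) \left(-154\right) = \left(3 - \frac{113}{86}\right) \left(-154\right) = \frac{145}{86} \left(-154\right) = - \frac{11165}{43}$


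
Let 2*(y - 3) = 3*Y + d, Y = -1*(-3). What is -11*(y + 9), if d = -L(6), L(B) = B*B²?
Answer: 2013/2 ≈ 1006.5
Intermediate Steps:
L(B) = B³
Y = 3
d = -216 (d = -1*6³ = -1*216 = -216)
y = -201/2 (y = 3 + (3*3 - 216)/2 = 3 + (9 - 216)/2 = 3 + (½)*(-207) = 3 - 207/2 = -201/2 ≈ -100.50)
-11*(y + 9) = -11*(-201/2 + 9) = -11*(-183/2) = 2013/2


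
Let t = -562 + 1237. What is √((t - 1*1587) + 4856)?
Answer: 2*√986 ≈ 62.801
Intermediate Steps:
t = 675
√((t - 1*1587) + 4856) = √((675 - 1*1587) + 4856) = √((675 - 1587) + 4856) = √(-912 + 4856) = √3944 = 2*√986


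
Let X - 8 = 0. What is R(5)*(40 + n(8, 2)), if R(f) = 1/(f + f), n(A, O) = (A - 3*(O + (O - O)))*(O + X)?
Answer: 6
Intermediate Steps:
X = 8 (X = 8 + 0 = 8)
n(A, O) = (8 + O)*(A - 3*O) (n(A, O) = (A - 3*(O + (O - O)))*(O + 8) = (A - 3*(O + 0))*(8 + O) = (A - 3*O)*(8 + O) = (8 + O)*(A - 3*O))
R(f) = 1/(2*f)
R(5)*(40 + n(8, 2)) = ((1/2)/5)*(40 + (-24*2 - 3*2**2 + 8*8 + 8*2)) = ((1/2)*(1/5))*(40 + (-48 - 3*4 + 64 + 16)) = (40 + (-48 - 12 + 64 + 16))/10 = (40 + 20)/10 = (1/10)*60 = 6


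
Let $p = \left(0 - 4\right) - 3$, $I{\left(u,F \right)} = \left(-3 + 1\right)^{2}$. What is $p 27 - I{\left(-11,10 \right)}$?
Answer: $-193$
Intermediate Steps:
$I{\left(u,F \right)} = 4$ ($I{\left(u,F \right)} = \left(-2\right)^{2} = 4$)
$p = -7$ ($p = -4 - 3 = -7$)
$p 27 - I{\left(-11,10 \right)} = \left(-7\right) 27 - 4 = -189 - 4 = -193$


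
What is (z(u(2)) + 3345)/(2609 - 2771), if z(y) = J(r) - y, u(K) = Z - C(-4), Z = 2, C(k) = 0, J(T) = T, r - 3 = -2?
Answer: -1672/81 ≈ -20.642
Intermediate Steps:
r = 1 (r = 3 - 2 = 1)
u(K) = 2 (u(K) = 2 - 1*0 = 2 + 0 = 2)
z(y) = 1 - y
(z(u(2)) + 3345)/(2609 - 2771) = ((1 - 1*2) + 3345)/(2609 - 2771) = ((1 - 2) + 3345)/(-162) = (-1 + 3345)*(-1/162) = 3344*(-1/162) = -1672/81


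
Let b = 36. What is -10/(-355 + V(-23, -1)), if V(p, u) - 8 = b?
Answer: 10/311 ≈ 0.032154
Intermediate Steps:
V(p, u) = 44 (V(p, u) = 8 + 36 = 44)
-10/(-355 + V(-23, -1)) = -10/(-355 + 44) = -10/(-311) = -1/311*(-10) = 10/311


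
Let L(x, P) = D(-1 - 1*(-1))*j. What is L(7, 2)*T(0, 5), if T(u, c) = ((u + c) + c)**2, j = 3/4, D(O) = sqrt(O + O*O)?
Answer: 0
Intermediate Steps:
D(O) = sqrt(O + O**2)
j = 3/4 (j = 3*(1/4) = 3/4 ≈ 0.75000)
T(u, c) = (u + 2*c)**2 (T(u, c) = ((c + u) + c)**2 = (u + 2*c)**2)
L(x, P) = 0 (L(x, P) = sqrt((-1 - 1*(-1))*(1 + (-1 - 1*(-1))))*(3/4) = sqrt((-1 + 1)*(1 + (-1 + 1)))*(3/4) = sqrt(0*(1 + 0))*(3/4) = sqrt(0*1)*(3/4) = sqrt(0)*(3/4) = 0*(3/4) = 0)
L(7, 2)*T(0, 5) = 0*(0 + 2*5)**2 = 0*(0 + 10)**2 = 0*10**2 = 0*100 = 0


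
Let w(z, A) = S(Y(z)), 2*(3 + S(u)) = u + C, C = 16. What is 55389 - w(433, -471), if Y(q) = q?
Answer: 110335/2 ≈ 55168.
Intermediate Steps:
S(u) = 5 + u/2 (S(u) = -3 + (u + 16)/2 = -3 + (16 + u)/2 = -3 + (8 + u/2) = 5 + u/2)
w(z, A) = 5 + z/2
55389 - w(433, -471) = 55389 - (5 + (1/2)*433) = 55389 - (5 + 433/2) = 55389 - 1*443/2 = 55389 - 443/2 = 110335/2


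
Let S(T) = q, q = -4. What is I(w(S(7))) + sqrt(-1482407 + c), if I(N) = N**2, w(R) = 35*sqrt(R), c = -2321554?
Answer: -4900 + I*sqrt(3803961) ≈ -4900.0 + 1950.4*I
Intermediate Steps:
S(T) = -4
I(w(S(7))) + sqrt(-1482407 + c) = (35*sqrt(-4))**2 + sqrt(-1482407 - 2321554) = (35*(2*I))**2 + sqrt(-3803961) = (70*I)**2 + I*sqrt(3803961) = -4900 + I*sqrt(3803961)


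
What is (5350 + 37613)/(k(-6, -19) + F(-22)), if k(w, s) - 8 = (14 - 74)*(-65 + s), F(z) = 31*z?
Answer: 42963/4366 ≈ 9.8404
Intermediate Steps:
k(w, s) = 3908 - 60*s (k(w, s) = 8 + (14 - 74)*(-65 + s) = 8 - 60*(-65 + s) = 8 + (3900 - 60*s) = 3908 - 60*s)
(5350 + 37613)/(k(-6, -19) + F(-22)) = (5350 + 37613)/((3908 - 60*(-19)) + 31*(-22)) = 42963/((3908 + 1140) - 682) = 42963/(5048 - 682) = 42963/4366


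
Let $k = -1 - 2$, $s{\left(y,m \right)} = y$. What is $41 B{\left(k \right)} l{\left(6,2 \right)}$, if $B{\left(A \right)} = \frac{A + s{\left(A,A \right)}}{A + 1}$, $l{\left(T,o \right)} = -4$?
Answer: $-492$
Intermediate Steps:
$k = -3$ ($k = -1 - 2 = -3$)
$B{\left(A \right)} = \frac{2 A}{1 + A}$ ($B{\left(A \right)} = \frac{A + A}{A + 1} = \frac{2 A}{1 + A}$)
$41 B{\left(k \right)} l{\left(6,2 \right)} = 41 \cdot 2 \left(-3\right) \frac{1}{1 - 3} \left(-4\right) = 41 \cdot 2 \left(-3\right) \frac{1}{-2} \left(-4\right) = 41 \cdot 2 \left(-3\right) \left(- \frac{1}{2}\right) \left(-4\right) = 41 \cdot 3 \left(-4\right) = 123 \left(-4\right) = -492$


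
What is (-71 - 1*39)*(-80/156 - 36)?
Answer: 156640/39 ≈ 4016.4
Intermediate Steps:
(-71 - 1*39)*(-80/156 - 36) = (-71 - 39)*(-80*1/156 - 36) = -110*(-20/39 - 36) = -110*(-1424/39) = 156640/39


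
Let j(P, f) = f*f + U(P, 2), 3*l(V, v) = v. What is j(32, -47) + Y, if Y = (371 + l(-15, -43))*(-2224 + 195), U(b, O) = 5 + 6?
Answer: -2164370/3 ≈ -7.2146e+5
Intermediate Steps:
l(V, v) = v/3
U(b, O) = 11
j(P, f) = 11 + f**2 (j(P, f) = f*f + 11 = f**2 + 11 = 11 + f**2)
Y = -2171030/3 (Y = (371 + (1/3)*(-43))*(-2224 + 195) = (371 - 43/3)*(-2029) = (1070/3)*(-2029) = -2171030/3 ≈ -7.2368e+5)
j(32, -47) + Y = (11 + (-47)**2) - 2171030/3 = (11 + 2209) - 2171030/3 = 2220 - 2171030/3 = -2164370/3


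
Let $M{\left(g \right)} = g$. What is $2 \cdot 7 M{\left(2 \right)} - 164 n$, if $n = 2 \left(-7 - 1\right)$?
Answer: $2652$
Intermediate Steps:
$n = -16$ ($n = 2 \left(-8\right) = -16$)
$2 \cdot 7 M{\left(2 \right)} - 164 n = 2 \cdot 7 \cdot 2 - -2624 = 14 \cdot 2 + 2624 = 28 + 2624 = 2652$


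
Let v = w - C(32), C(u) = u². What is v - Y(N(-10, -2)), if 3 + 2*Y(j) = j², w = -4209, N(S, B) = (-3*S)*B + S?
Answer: -15363/2 ≈ -7681.5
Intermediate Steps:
N(S, B) = S - 3*B*S (N(S, B) = -3*B*S + S = S - 3*B*S)
Y(j) = -3/2 + j²/2
v = -5233 (v = -4209 - 1*32² = -4209 - 1*1024 = -4209 - 1024 = -5233)
v - Y(N(-10, -2)) = -5233 - (-3/2 + (-10*(1 - 3*(-2)))²/2) = -5233 - (-3/2 + (-10*(1 + 6))²/2) = -5233 - (-3/2 + (-10*7)²/2) = -5233 - (-3/2 + (½)*(-70)²) = -5233 - (-3/2 + (½)*4900) = -5233 - (-3/2 + 2450) = -5233 - 1*4897/2 = -5233 - 4897/2 = -15363/2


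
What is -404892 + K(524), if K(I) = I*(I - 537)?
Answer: -411704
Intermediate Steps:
K(I) = I*(-537 + I)
-404892 + K(524) = -404892 + 524*(-537 + 524) = -404892 + 524*(-13) = -404892 - 6812 = -411704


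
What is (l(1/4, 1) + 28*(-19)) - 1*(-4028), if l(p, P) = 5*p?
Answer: 13989/4 ≈ 3497.3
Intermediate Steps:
(l(1/4, 1) + 28*(-19)) - 1*(-4028) = (5/4 + 28*(-19)) - 1*(-4028) = (5*(1/4) - 532) + 4028 = (5/4 - 532) + 4028 = -2123/4 + 4028 = 13989/4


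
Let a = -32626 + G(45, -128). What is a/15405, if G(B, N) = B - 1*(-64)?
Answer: -10839/5135 ≈ -2.1108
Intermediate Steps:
G(B, N) = 64 + B (G(B, N) = B + 64 = 64 + B)
a = -32517 (a = -32626 + (64 + 45) = -32626 + 109 = -32517)
a/15405 = -32517/15405 = -32517*1/15405 = -10839/5135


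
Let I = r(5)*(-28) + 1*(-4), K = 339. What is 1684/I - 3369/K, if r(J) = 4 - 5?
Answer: 40835/678 ≈ 60.229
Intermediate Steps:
r(J) = -1
I = 24 (I = -1*(-28) + 1*(-4) = 28 - 4 = 24)
1684/I - 3369/K = 1684/24 - 3369/339 = 1684*(1/24) - 3369*1/339 = 421/6 - 1123/113 = 40835/678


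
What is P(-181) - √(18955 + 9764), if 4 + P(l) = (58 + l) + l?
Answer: -308 - 3*√3191 ≈ -477.47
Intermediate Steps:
P(l) = 54 + 2*l (P(l) = -4 + ((58 + l) + l) = -4 + (58 + 2*l) = 54 + 2*l)
P(-181) - √(18955 + 9764) = (54 + 2*(-181)) - √(18955 + 9764) = (54 - 362) - √28719 = -308 - 3*√3191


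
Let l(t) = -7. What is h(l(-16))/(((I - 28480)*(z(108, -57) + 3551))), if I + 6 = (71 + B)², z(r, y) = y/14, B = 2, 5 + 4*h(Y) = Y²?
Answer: -154/1149907149 ≈ -1.3392e-7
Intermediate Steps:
h(Y) = -5/4 + Y²/4
z(r, y) = y/14 (z(r, y) = y*(1/14) = y/14)
I = 5323 (I = -6 + (71 + 2)² = -6 + 73² = -6 + 5329 = 5323)
h(l(-16))/(((I - 28480)*(z(108, -57) + 3551))) = (-5/4 + (¼)*(-7)²)/(((5323 - 28480)*((1/14)*(-57) + 3551))) = (-5/4 + (¼)*49)/((-23157*(-57/14 + 3551))) = (-5/4 + 49/4)/((-23157*49657/14)) = 11/(-1149907149/14) = 11*(-14/1149907149) = -154/1149907149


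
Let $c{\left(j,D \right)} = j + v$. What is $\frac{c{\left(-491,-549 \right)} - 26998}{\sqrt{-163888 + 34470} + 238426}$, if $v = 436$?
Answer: $- \frac{248082253}{2186426419} + \frac{2081 i \sqrt{129418}}{4372852838} \approx -0.11346 + 0.0001712 i$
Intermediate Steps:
$c{\left(j,D \right)} = 436 + j$ ($c{\left(j,D \right)} = j + 436 = 436 + j$)
$\frac{c{\left(-491,-549 \right)} - 26998}{\sqrt{-163888 + 34470} + 238426} = \frac{\left(436 - 491\right) - 26998}{\sqrt{-163888 + 34470} + 238426} = \frac{-55 - 26998}{\sqrt{-129418} + 238426} = - \frac{27053}{i \sqrt{129418} + 238426} = - \frac{27053}{238426 + i \sqrt{129418}}$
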